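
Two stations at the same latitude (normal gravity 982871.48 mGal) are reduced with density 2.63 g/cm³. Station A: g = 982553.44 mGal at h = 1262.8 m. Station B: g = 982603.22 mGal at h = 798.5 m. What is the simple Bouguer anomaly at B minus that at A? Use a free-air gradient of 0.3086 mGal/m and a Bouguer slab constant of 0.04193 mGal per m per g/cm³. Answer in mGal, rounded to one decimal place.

Δg_SB(A) = 982553.44 − 982871.48 + 0.3086×1262.8 − 0.04193×2.63×1262.8 = -67.60 mGal
Δg_SB(B) = 982603.22 − 982871.48 + 0.3086×798.5 − 0.04193×2.63×798.5 = -109.90 mGal
Difference = -109.90 − (-67.60) = -42.30 mGal

-42.3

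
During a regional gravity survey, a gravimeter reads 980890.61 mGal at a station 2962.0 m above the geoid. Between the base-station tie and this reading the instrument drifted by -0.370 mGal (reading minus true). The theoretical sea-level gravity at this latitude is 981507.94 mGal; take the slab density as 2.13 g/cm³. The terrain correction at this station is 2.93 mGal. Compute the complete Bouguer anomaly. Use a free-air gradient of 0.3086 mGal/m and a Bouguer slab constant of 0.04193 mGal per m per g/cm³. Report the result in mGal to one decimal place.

35.5

Drift-corrected reading = 980890.61 − (-0.370) = 980890.980 mGal
Free-air correction = 0.3086 × 2962.0 = 914.07 mGal
Free-air anomaly = 980890.980 − 981507.94 + (914.07) = 297.110 mGal
Bouguer slab correction = 0.04193 × 2.13 × 2962.0 = 264.54 mGal
Simple Bouguer anomaly = 297.110 − (264.54) = 32.570 mGal
Complete Bouguer anomaly = 32.570 + 2.93 = 35.500 mGal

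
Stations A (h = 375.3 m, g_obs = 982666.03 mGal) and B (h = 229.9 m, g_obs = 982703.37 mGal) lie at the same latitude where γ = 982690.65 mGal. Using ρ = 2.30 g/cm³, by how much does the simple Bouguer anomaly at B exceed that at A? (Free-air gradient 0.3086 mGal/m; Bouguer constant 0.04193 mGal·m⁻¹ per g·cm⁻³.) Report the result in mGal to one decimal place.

6.5

Δg_SB(A) = 982666.03 − 982690.65 + 0.3086×375.3 − 0.04193×2.30×375.3 = 55.00 mGal
Δg_SB(B) = 982703.37 − 982690.65 + 0.3086×229.9 − 0.04193×2.30×229.9 = 61.50 mGal
Difference = 61.50 − (55.00) = 6.50 mGal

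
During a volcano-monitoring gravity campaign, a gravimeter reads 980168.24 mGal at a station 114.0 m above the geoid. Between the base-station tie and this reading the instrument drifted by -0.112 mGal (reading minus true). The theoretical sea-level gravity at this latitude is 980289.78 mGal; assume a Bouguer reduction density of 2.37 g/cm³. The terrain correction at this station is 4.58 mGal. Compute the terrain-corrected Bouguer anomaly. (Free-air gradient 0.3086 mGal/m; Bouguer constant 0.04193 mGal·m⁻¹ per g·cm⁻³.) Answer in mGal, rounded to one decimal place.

-93.0

Drift-corrected reading = 980168.24 − (-0.112) = 980168.352 mGal
Free-air correction = 0.3086 × 114.0 = 35.18 mGal
Free-air anomaly = 980168.352 − 980289.78 + (35.18) = -86.248 mGal
Bouguer slab correction = 0.04193 × 2.37 × 114.0 = 11.33 mGal
Simple Bouguer anomaly = -86.248 − (11.33) = -97.578 mGal
Complete Bouguer anomaly = -97.578 + 4.58 = -92.998 mGal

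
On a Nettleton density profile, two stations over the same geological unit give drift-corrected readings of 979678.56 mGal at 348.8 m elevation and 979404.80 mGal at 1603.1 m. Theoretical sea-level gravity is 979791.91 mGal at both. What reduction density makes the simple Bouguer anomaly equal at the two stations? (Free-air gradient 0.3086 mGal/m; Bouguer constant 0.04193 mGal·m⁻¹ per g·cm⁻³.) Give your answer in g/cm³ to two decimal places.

2.15

Δg_obs = 979404.80 − 979678.56 = -273.76 mGal over Δh = 1603.1 − 348.8 = 1254.3 m
Equal Bouguer anomalies ⇒ Δg_obs + (0.3086 − 0.04193ρ)·Δh = 0
0.3086 − 0.04193ρ = −Δg_obs/Δh = 0.21826
ρ = (0.3086 − 0.21826) / 0.04193 = 2.15 g/cm³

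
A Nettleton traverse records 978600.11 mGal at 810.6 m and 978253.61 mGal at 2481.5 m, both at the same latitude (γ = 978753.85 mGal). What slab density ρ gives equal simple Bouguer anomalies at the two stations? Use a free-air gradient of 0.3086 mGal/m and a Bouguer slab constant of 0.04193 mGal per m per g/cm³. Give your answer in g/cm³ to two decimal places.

2.41

Δg_obs = 978253.61 − 978600.11 = -346.50 mGal over Δh = 2481.5 − 810.6 = 1670.9 m
Equal Bouguer anomalies ⇒ Δg_obs + (0.3086 − 0.04193ρ)·Δh = 0
0.3086 − 0.04193ρ = −Δg_obs/Δh = 0.20737
ρ = (0.3086 − 0.20737) / 0.04193 = 2.41 g/cm³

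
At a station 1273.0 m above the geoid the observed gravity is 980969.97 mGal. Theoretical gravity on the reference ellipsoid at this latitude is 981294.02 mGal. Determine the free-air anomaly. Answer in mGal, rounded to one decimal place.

Free-air correction = 0.3086 × 1273.0 = 392.85 mGal
Free-air anomaly = 980969.97 − 981294.02 + (392.85) = 68.80 mGal

68.8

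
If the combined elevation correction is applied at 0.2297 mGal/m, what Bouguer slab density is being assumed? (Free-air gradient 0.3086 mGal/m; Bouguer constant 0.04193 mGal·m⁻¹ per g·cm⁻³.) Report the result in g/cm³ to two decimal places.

0.2297 = 0.3086 − 0.04193 × ρ
ρ = (0.3086 − 0.2297) / 0.04193 = 1.88 g/cm³

1.88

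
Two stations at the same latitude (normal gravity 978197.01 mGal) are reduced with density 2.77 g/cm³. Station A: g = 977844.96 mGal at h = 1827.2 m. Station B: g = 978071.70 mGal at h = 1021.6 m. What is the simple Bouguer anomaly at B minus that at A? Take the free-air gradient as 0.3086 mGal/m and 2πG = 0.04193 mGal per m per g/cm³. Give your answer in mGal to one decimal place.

Δg_SB(A) = 977844.96 − 978197.01 + 0.3086×1827.2 − 0.04193×2.77×1827.2 = -0.40 mGal
Δg_SB(B) = 978071.70 − 978197.01 + 0.3086×1021.6 − 0.04193×2.77×1021.6 = 71.30 mGal
Difference = 71.30 − (-0.40) = 71.70 mGal

71.7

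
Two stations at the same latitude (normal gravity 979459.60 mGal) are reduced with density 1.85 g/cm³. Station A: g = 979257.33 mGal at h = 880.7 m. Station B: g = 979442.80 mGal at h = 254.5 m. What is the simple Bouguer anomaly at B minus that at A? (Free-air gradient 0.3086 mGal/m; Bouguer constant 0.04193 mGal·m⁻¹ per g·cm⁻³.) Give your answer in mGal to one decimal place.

Δg_SB(A) = 979257.33 − 979459.60 + 0.3086×880.7 − 0.04193×1.85×880.7 = 1.20 mGal
Δg_SB(B) = 979442.80 − 979459.60 + 0.3086×254.5 − 0.04193×1.85×254.5 = 42.00 mGal
Difference = 42.00 − (1.20) = 40.80 mGal

40.8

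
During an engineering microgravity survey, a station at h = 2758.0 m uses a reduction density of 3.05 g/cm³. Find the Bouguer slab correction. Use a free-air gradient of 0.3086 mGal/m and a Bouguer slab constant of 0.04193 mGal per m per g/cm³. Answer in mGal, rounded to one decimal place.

352.7

Bouguer slab correction = 0.04193 × 3.05 × 2758.0 = 352.7 mGal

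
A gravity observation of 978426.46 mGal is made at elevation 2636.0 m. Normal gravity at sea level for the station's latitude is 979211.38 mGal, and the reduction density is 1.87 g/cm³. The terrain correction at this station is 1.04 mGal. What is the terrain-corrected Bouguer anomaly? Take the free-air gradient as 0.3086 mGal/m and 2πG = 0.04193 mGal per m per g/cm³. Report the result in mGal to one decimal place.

Free-air correction = 0.3086 × 2636.0 = 813.47 mGal
Free-air anomaly = 978426.46 − 979211.38 + (813.47) = 28.55 mGal
Bouguer slab correction = 0.04193 × 1.87 × 2636.0 = 206.69 mGal
Simple Bouguer anomaly = 28.55 − (206.69) = -178.14 mGal
Complete Bouguer anomaly = -178.14 + 1.04 = -177.10 mGal

-177.1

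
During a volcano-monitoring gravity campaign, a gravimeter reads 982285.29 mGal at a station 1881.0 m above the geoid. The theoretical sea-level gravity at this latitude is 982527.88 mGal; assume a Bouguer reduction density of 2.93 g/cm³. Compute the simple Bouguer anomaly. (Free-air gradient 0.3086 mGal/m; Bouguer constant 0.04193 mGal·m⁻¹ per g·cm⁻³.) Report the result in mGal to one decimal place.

106.8

Free-air correction = 0.3086 × 1881.0 = 580.48 mGal
Free-air anomaly = 982285.29 − 982527.88 + (580.48) = 337.89 mGal
Bouguer slab correction = 0.04193 × 2.93 × 1881.0 = 231.09 mGal
Simple Bouguer anomaly = 337.89 − (231.09) = 106.80 mGal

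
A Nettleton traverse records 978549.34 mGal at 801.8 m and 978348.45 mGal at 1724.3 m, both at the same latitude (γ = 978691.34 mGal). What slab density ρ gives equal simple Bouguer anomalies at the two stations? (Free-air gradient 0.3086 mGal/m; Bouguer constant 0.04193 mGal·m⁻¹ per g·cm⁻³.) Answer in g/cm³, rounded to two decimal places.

Δg_obs = 978348.45 − 978549.34 = -200.89 mGal over Δh = 1724.3 − 801.8 = 922.5 m
Equal Bouguer anomalies ⇒ Δg_obs + (0.3086 − 0.04193ρ)·Δh = 0
0.3086 − 0.04193ρ = −Δg_obs/Δh = 0.21777
ρ = (0.3086 − 0.21777) / 0.04193 = 2.17 g/cm³

2.17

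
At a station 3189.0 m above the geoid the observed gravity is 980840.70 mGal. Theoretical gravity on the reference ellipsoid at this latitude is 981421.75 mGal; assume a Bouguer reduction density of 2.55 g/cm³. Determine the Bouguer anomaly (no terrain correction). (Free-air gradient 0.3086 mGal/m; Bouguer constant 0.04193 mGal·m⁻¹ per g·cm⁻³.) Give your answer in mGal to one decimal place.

62.1

Free-air correction = 0.3086 × 3189.0 = 984.13 mGal
Free-air anomaly = 980840.70 − 981421.75 + (984.13) = 403.08 mGal
Bouguer slab correction = 0.04193 × 2.55 × 3189.0 = 340.97 mGal
Simple Bouguer anomaly = 403.08 − (340.97) = 62.11 mGal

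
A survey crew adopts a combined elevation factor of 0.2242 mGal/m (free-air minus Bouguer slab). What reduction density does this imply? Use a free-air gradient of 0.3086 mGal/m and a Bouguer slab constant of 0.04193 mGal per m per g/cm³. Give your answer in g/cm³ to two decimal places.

2.01

0.2242 = 0.3086 − 0.04193 × ρ
ρ = (0.3086 − 0.2242) / 0.04193 = 2.01 g/cm³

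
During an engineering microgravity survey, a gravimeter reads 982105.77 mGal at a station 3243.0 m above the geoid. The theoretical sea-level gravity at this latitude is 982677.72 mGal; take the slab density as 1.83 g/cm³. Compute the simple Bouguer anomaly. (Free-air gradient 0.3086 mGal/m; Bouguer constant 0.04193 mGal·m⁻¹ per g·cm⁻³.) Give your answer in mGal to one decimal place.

180.0

Free-air correction = 0.3086 × 3243.0 = 1000.79 mGal
Free-air anomaly = 982105.77 − 982677.72 + (1000.79) = 428.84 mGal
Bouguer slab correction = 0.04193 × 1.83 × 3243.0 = 248.84 mGal
Simple Bouguer anomaly = 428.84 − (248.84) = 180.00 mGal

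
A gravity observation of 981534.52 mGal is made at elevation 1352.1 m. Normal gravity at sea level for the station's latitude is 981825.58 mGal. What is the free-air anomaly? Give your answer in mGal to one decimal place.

126.2

Free-air correction = 0.3086 × 1352.1 = 417.26 mGal
Free-air anomaly = 981534.52 − 981825.58 + (417.26) = 126.20 mGal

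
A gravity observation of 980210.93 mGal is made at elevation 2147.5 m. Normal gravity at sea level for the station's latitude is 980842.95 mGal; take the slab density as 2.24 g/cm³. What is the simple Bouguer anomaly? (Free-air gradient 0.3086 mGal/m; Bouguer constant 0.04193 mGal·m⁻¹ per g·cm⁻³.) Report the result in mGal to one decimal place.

-171.0

Free-air correction = 0.3086 × 2147.5 = 662.72 mGal
Free-air anomaly = 980210.93 − 980842.95 + (662.72) = 30.70 mGal
Bouguer slab correction = 0.04193 × 2.24 × 2147.5 = 201.70 mGal
Simple Bouguer anomaly = 30.70 − (201.70) = -171.00 mGal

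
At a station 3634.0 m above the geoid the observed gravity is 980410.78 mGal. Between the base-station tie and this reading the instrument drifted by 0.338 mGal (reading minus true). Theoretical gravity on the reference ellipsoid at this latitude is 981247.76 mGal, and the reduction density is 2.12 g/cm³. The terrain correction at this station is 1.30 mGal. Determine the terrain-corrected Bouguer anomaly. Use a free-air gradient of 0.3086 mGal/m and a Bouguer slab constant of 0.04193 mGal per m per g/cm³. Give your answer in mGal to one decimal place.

Drift-corrected reading = 980410.78 − (0.338) = 980410.442 mGal
Free-air correction = 0.3086 × 3634.0 = 1121.45 mGal
Free-air anomaly = 980410.442 − 981247.76 + (1121.45) = 284.132 mGal
Bouguer slab correction = 0.04193 × 2.12 × 3634.0 = 323.03 mGal
Simple Bouguer anomaly = 284.132 − (323.03) = -38.898 mGal
Complete Bouguer anomaly = -38.898 + 1.30 = -37.598 mGal

-37.6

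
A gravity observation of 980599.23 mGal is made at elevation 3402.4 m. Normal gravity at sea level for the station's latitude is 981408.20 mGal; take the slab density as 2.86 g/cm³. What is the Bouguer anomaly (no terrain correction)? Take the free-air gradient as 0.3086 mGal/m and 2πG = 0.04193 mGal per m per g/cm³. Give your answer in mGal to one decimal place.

Free-air correction = 0.3086 × 3402.4 = 1049.98 mGal
Free-air anomaly = 980599.23 − 981408.20 + (1049.98) = 241.01 mGal
Bouguer slab correction = 0.04193 × 2.86 × 3402.4 = 408.02 mGal
Simple Bouguer anomaly = 241.01 − (408.02) = -167.01 mGal

-167.0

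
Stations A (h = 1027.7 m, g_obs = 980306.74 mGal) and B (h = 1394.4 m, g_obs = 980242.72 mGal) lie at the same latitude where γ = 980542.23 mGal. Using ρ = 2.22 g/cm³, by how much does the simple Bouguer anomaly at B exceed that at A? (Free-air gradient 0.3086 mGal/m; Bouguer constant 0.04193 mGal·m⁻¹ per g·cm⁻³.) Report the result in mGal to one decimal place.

15.0

Δg_SB(A) = 980306.74 − 980542.23 + 0.3086×1027.7 − 0.04193×2.22×1027.7 = -14.00 mGal
Δg_SB(B) = 980242.72 − 980542.23 + 0.3086×1394.4 − 0.04193×2.22×1394.4 = 1.00 mGal
Difference = 1.00 − (-14.00) = 15.00 mGal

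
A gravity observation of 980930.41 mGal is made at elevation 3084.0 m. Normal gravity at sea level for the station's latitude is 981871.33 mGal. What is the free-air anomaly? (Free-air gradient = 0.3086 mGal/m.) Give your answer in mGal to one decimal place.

10.8

Free-air correction = 0.3086 × 3084.0 = 951.72 mGal
Free-air anomaly = 980930.41 − 981871.33 + (951.72) = 10.80 mGal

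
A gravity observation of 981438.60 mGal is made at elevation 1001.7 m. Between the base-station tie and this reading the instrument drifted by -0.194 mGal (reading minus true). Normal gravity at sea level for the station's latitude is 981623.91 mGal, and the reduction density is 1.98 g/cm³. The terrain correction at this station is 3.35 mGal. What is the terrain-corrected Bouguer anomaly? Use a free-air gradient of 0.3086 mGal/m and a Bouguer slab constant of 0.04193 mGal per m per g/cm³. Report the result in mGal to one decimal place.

44.2

Drift-corrected reading = 981438.60 − (-0.194) = 981438.794 mGal
Free-air correction = 0.3086 × 1001.7 = 309.12 mGal
Free-air anomaly = 981438.794 − 981623.91 + (309.12) = 124.004 mGal
Bouguer slab correction = 0.04193 × 1.98 × 1001.7 = 83.16 mGal
Simple Bouguer anomaly = 124.004 − (83.16) = 40.844 mGal
Complete Bouguer anomaly = 40.844 + 3.35 = 44.194 mGal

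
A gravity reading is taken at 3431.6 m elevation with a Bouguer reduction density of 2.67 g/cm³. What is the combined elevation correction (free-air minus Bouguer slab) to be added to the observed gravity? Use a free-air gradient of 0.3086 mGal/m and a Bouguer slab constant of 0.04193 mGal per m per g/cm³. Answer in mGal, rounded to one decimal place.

674.8

Combined gradient = 0.3086 − 0.04193 × 2.67 = 0.1966469 mGal/m
Combined elevation correction = 0.1966469 × 3431.6 = 674.8 mGal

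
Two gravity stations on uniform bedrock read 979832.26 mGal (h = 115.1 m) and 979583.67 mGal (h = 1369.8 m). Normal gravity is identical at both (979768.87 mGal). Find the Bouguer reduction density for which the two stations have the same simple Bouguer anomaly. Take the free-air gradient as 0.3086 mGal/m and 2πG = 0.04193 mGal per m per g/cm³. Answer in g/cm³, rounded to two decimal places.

Δg_obs = 979583.67 − 979832.26 = -248.59 mGal over Δh = 1369.8 − 115.1 = 1254.7 m
Equal Bouguer anomalies ⇒ Δg_obs + (0.3086 − 0.04193ρ)·Δh = 0
0.3086 − 0.04193ρ = −Δg_obs/Δh = 0.19813
ρ = (0.3086 − 0.19813) / 0.04193 = 2.63 g/cm³

2.63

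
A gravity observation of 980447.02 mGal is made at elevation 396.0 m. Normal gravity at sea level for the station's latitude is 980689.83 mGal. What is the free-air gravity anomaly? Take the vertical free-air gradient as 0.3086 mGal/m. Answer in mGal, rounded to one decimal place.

-120.6

Free-air correction = 0.3086 × 396.0 = 122.21 mGal
Free-air anomaly = 980447.02 − 980689.83 + (122.21) = -120.60 mGal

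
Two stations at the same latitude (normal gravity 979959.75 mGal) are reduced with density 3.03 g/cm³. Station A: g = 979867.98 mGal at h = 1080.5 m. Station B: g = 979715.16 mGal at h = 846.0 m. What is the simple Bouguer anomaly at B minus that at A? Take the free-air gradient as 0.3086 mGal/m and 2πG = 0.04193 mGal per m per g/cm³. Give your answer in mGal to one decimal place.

Δg_SB(A) = 979867.98 − 979959.75 + 0.3086×1080.5 − 0.04193×3.03×1080.5 = 104.40 mGal
Δg_SB(B) = 979715.16 − 979959.75 + 0.3086×846.0 − 0.04193×3.03×846.0 = -91.00 mGal
Difference = -91.00 − (104.40) = -195.40 mGal

-195.4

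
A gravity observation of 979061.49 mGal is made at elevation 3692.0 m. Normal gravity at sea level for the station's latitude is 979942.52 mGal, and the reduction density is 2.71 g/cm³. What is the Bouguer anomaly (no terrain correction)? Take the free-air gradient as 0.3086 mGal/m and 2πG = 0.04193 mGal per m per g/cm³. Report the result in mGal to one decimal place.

Free-air correction = 0.3086 × 3692.0 = 1139.35 mGal
Free-air anomaly = 979061.49 − 979942.52 + (1139.35) = 258.32 mGal
Bouguer slab correction = 0.04193 × 2.71 × 3692.0 = 419.52 mGal
Simple Bouguer anomaly = 258.32 − (419.52) = -161.20 mGal

-161.2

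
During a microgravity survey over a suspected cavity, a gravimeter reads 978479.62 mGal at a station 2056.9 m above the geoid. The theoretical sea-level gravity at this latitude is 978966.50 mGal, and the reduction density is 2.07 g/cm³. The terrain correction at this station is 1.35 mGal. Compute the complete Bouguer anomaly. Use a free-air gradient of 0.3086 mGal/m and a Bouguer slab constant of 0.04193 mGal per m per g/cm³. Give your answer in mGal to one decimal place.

Free-air correction = 0.3086 × 2056.9 = 634.76 mGal
Free-air anomaly = 978479.62 − 978966.50 + (634.76) = 147.88 mGal
Bouguer slab correction = 0.04193 × 2.07 × 2056.9 = 178.53 mGal
Simple Bouguer anomaly = 147.88 − (178.53) = -30.65 mGal
Complete Bouguer anomaly = -30.65 + 1.35 = -29.30 mGal

-29.3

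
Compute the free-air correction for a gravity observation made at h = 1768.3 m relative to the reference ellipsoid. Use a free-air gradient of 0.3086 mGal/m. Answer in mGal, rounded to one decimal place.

545.7

Free-air correction = 0.3086 × 1768.3 = 545.7 mGal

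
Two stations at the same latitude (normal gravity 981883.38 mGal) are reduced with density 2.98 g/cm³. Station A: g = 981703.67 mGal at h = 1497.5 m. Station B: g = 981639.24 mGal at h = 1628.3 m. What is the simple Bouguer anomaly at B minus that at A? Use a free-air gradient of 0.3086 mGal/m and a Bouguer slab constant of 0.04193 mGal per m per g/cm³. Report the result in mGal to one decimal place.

Δg_SB(A) = 981703.67 − 981883.38 + 0.3086×1497.5 − 0.04193×2.98×1497.5 = 95.30 mGal
Δg_SB(B) = 981639.24 − 981883.38 + 0.3086×1628.3 − 0.04193×2.98×1628.3 = 54.90 mGal
Difference = 54.90 − (95.30) = -40.40 mGal

-40.4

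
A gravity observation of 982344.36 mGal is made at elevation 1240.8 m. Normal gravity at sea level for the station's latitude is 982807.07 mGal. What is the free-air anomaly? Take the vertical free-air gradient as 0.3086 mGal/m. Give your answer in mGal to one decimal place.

Free-air correction = 0.3086 × 1240.8 = 382.91 mGal
Free-air anomaly = 982344.36 − 982807.07 + (382.91) = -79.80 mGal

-79.8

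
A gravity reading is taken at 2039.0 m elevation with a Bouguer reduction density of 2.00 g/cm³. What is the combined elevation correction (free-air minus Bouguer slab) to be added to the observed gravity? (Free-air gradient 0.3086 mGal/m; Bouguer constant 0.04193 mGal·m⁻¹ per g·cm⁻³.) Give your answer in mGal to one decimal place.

Combined gradient = 0.3086 − 0.04193 × 2.00 = 0.2247400 mGal/m
Combined elevation correction = 0.2247400 × 2039.0 = 458.2 mGal

458.2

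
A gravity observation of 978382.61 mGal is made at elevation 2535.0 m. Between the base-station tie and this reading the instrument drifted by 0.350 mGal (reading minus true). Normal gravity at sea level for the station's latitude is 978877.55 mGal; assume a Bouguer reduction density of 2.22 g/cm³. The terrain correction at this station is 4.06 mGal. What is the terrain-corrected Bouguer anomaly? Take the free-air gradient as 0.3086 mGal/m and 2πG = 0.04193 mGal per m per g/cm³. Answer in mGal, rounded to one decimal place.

55.1

Drift-corrected reading = 978382.61 − (0.350) = 978382.260 mGal
Free-air correction = 0.3086 × 2535.0 = 782.30 mGal
Free-air anomaly = 978382.260 − 978877.55 + (782.30) = 287.010 mGal
Bouguer slab correction = 0.04193 × 2.22 × 2535.0 = 235.97 mGal
Simple Bouguer anomaly = 287.010 − (235.97) = 51.040 mGal
Complete Bouguer anomaly = 51.040 + 4.06 = 55.100 mGal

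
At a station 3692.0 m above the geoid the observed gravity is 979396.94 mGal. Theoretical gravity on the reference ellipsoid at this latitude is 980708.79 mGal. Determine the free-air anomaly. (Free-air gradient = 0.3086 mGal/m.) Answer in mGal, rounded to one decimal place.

-172.5

Free-air correction = 0.3086 × 3692.0 = 1139.35 mGal
Free-air anomaly = 979396.94 − 980708.79 + (1139.35) = -172.50 mGal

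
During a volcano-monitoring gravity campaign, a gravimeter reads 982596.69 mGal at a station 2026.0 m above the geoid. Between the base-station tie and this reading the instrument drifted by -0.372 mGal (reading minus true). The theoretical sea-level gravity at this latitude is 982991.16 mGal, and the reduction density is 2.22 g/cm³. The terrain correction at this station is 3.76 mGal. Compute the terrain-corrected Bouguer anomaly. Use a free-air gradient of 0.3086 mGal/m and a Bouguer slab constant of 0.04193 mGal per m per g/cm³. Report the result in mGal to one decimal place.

46.3

Drift-corrected reading = 982596.69 − (-0.372) = 982597.062 mGal
Free-air correction = 0.3086 × 2026.0 = 625.22 mGal
Free-air anomaly = 982597.062 − 982991.16 + (625.22) = 231.122 mGal
Bouguer slab correction = 0.04193 × 2.22 × 2026.0 = 188.59 mGal
Simple Bouguer anomaly = 231.122 − (188.59) = 42.532 mGal
Complete Bouguer anomaly = 42.532 + 3.76 = 46.292 mGal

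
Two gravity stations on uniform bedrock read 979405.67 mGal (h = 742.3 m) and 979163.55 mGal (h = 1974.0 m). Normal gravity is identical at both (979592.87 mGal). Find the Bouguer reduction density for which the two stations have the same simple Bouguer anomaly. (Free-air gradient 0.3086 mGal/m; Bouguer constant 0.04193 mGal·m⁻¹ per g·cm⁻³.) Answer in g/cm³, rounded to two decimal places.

2.67

Δg_obs = 979163.55 − 979405.67 = -242.12 mGal over Δh = 1974.0 − 742.3 = 1231.7 m
Equal Bouguer anomalies ⇒ Δg_obs + (0.3086 − 0.04193ρ)·Δh = 0
0.3086 − 0.04193ρ = −Δg_obs/Δh = 0.19657
ρ = (0.3086 − 0.19657) / 0.04193 = 2.67 g/cm³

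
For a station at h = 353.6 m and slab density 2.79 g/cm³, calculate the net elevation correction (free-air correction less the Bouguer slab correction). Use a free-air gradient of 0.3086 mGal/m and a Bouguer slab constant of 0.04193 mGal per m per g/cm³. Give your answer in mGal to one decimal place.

Combined gradient = 0.3086 − 0.04193 × 2.79 = 0.1916153 mGal/m
Combined elevation correction = 0.1916153 × 353.6 = 67.8 mGal

67.8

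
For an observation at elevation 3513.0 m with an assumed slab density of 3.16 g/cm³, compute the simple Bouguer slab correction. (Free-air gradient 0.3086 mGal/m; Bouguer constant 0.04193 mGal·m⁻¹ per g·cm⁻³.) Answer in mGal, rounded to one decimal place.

465.5

Bouguer slab correction = 0.04193 × 3.16 × 3513.0 = 465.5 mGal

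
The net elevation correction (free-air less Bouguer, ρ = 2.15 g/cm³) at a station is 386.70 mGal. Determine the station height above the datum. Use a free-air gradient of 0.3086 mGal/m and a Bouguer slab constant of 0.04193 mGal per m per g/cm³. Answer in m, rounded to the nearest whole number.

Combined gradient = 0.3086 − 0.04193 × 2.15 = 0.2184505 mGal/m
h = 386.70 / 0.2184505 = 1770.20 m

1770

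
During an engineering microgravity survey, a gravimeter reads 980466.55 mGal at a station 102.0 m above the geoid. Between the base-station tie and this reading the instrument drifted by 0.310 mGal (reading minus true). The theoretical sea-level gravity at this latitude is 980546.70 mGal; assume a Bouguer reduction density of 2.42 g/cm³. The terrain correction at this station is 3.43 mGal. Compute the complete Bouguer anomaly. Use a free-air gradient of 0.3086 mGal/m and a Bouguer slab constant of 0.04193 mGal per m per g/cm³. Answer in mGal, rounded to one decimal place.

-55.9

Drift-corrected reading = 980466.55 − (0.310) = 980466.240 mGal
Free-air correction = 0.3086 × 102.0 = 31.48 mGal
Free-air anomaly = 980466.240 − 980546.70 + (31.48) = -48.980 mGal
Bouguer slab correction = 0.04193 × 2.42 × 102.0 = 10.35 mGal
Simple Bouguer anomaly = -48.980 − (10.35) = -59.330 mGal
Complete Bouguer anomaly = -59.330 + 3.43 = -55.900 mGal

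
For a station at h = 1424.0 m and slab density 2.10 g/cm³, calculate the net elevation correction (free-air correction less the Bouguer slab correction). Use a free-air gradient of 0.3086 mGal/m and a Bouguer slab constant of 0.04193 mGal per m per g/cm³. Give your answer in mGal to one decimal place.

314.1

Combined gradient = 0.3086 − 0.04193 × 2.10 = 0.2205470 mGal/m
Combined elevation correction = 0.2205470 × 1424.0 = 314.1 mGal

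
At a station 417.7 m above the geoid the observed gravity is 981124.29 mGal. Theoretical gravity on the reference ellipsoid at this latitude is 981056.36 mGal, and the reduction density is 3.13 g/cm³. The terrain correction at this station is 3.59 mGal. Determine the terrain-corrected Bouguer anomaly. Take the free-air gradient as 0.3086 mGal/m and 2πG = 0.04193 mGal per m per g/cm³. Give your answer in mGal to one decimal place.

145.6

Free-air correction = 0.3086 × 417.7 = 128.90 mGal
Free-air anomaly = 981124.29 − 981056.36 + (128.90) = 196.83 mGal
Bouguer slab correction = 0.04193 × 3.13 × 417.7 = 54.82 mGal
Simple Bouguer anomaly = 196.83 − (54.82) = 142.01 mGal
Complete Bouguer anomaly = 142.01 + 3.59 = 145.60 mGal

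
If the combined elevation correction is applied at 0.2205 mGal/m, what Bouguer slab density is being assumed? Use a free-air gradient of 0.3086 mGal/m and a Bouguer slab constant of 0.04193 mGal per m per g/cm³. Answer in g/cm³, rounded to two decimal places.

0.2205 = 0.3086 − 0.04193 × ρ
ρ = (0.3086 − 0.2205) / 0.04193 = 2.10 g/cm³

2.10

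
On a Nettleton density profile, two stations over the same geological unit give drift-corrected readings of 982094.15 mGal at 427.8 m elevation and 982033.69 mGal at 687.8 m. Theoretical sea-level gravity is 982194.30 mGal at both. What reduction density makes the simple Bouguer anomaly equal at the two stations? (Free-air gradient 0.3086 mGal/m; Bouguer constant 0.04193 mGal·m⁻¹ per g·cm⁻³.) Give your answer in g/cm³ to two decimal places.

1.81

Δg_obs = 982033.69 − 982094.15 = -60.46 mGal over Δh = 687.8 − 427.8 = 260.0 m
Equal Bouguer anomalies ⇒ Δg_obs + (0.3086 − 0.04193ρ)·Δh = 0
0.3086 − 0.04193ρ = −Δg_obs/Δh = 0.23254
ρ = (0.3086 − 0.23254) / 0.04193 = 1.81 g/cm³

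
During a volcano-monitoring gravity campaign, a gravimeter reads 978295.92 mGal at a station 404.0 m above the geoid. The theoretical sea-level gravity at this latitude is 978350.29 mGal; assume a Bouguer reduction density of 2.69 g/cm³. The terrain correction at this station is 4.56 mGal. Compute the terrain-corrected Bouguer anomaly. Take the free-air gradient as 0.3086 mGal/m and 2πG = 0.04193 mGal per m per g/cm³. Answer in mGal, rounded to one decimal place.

29.3

Free-air correction = 0.3086 × 404.0 = 124.67 mGal
Free-air anomaly = 978295.92 − 978350.29 + (124.67) = 70.30 mGal
Bouguer slab correction = 0.04193 × 2.69 × 404.0 = 45.57 mGal
Simple Bouguer anomaly = 70.30 − (45.57) = 24.73 mGal
Complete Bouguer anomaly = 24.73 + 4.56 = 29.29 mGal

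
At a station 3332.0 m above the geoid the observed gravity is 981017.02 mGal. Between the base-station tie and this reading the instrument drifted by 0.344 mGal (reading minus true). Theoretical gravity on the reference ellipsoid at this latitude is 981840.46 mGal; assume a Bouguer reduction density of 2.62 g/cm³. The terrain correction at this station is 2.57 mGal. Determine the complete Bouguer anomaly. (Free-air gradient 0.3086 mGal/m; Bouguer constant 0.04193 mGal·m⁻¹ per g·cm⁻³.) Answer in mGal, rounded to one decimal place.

-159.0

Drift-corrected reading = 981017.02 − (0.344) = 981016.676 mGal
Free-air correction = 0.3086 × 3332.0 = 1028.26 mGal
Free-air anomaly = 981016.676 − 981840.46 + (1028.26) = 204.476 mGal
Bouguer slab correction = 0.04193 × 2.62 × 3332.0 = 366.04 mGal
Simple Bouguer anomaly = 204.476 − (366.04) = -161.564 mGal
Complete Bouguer anomaly = -161.564 + 2.57 = -158.994 mGal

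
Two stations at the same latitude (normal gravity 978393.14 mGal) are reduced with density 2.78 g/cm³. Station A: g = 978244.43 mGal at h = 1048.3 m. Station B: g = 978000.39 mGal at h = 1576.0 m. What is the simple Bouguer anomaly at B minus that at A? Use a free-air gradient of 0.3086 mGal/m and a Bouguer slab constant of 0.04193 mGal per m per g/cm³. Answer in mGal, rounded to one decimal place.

Δg_SB(A) = 978244.43 − 978393.14 + 0.3086×1048.3 − 0.04193×2.78×1048.3 = 52.60 mGal
Δg_SB(B) = 978000.39 − 978393.14 + 0.3086×1576.0 − 0.04193×2.78×1576.0 = -90.10 mGal
Difference = -90.10 − (52.60) = -142.70 mGal

-142.7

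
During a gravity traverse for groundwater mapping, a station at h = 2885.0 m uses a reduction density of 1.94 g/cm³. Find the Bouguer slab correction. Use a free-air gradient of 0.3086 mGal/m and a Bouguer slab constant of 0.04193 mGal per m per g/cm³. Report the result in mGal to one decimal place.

Bouguer slab correction = 0.04193 × 1.94 × 2885.0 = 234.7 mGal

234.7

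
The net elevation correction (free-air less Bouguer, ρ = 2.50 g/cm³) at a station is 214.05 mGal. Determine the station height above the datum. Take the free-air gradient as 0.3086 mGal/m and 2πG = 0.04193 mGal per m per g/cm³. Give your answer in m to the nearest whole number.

Combined gradient = 0.3086 − 0.04193 × 2.50 = 0.2037750 mGal/m
h = 214.05 / 0.2037750 = 1050.42 m

1050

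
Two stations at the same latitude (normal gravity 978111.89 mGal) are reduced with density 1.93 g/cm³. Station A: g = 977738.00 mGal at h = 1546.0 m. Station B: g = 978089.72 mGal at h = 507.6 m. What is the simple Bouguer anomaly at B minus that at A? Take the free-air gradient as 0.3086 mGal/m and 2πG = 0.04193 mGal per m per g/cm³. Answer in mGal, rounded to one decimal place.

115.3

Δg_SB(A) = 977738.00 − 978111.89 + 0.3086×1546.0 − 0.04193×1.93×1546.0 = -21.90 mGal
Δg_SB(B) = 978089.72 − 978111.89 + 0.3086×507.6 − 0.04193×1.93×507.6 = 93.40 mGal
Difference = 93.40 − (-21.90) = 115.30 mGal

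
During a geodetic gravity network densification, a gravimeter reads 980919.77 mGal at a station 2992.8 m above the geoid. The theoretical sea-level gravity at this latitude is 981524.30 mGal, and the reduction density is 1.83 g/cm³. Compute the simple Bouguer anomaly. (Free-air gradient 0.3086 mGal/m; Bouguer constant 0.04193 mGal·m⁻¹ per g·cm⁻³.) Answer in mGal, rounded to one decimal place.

Free-air correction = 0.3086 × 2992.8 = 923.58 mGal
Free-air anomaly = 980919.77 − 981524.30 + (923.58) = 319.05 mGal
Bouguer slab correction = 0.04193 × 1.83 × 2992.8 = 229.64 mGal
Simple Bouguer anomaly = 319.05 − (229.64) = 89.41 mGal

89.4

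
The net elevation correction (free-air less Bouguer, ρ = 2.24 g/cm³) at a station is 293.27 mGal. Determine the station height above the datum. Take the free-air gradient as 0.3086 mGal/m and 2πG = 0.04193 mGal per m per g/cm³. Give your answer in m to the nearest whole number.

Combined gradient = 0.3086 − 0.04193 × 2.24 = 0.2146768 mGal/m
h = 293.27 / 0.2146768 = 1366.10 m

1366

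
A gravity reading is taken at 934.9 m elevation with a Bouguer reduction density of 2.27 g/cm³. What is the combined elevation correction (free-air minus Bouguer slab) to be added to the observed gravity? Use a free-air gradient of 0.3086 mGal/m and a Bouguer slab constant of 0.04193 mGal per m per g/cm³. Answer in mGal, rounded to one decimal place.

199.5

Combined gradient = 0.3086 − 0.04193 × 2.27 = 0.2134189 mGal/m
Combined elevation correction = 0.2134189 × 934.9 = 199.5 mGal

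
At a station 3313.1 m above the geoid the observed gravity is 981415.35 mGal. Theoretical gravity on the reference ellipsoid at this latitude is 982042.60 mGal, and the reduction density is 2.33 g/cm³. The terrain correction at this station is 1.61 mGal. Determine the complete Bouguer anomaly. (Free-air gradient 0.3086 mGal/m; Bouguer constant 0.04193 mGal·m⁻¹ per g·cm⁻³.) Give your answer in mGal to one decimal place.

73.1

Free-air correction = 0.3086 × 3313.1 = 1022.42 mGal
Free-air anomaly = 981415.35 − 982042.60 + (1022.42) = 395.17 mGal
Bouguer slab correction = 0.04193 × 2.33 × 3313.1 = 323.68 mGal
Simple Bouguer anomaly = 395.17 − (323.68) = 71.49 mGal
Complete Bouguer anomaly = 71.49 + 1.61 = 73.10 mGal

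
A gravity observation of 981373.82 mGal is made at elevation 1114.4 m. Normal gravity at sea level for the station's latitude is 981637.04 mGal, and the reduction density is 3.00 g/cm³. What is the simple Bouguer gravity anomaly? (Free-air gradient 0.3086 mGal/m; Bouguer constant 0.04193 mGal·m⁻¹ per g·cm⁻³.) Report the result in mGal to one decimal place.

-59.5

Free-air correction = 0.3086 × 1114.4 = 343.90 mGal
Free-air anomaly = 981373.82 − 981637.04 + (343.90) = 80.68 mGal
Bouguer slab correction = 0.04193 × 3.00 × 1114.4 = 140.18 mGal
Simple Bouguer anomaly = 80.68 − (140.18) = -59.50 mGal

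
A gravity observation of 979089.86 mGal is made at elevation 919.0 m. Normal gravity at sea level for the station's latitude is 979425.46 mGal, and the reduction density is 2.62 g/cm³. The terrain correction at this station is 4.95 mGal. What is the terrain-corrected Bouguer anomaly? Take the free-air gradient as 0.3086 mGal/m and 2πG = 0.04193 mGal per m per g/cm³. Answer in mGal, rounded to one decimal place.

-148.0

Free-air correction = 0.3086 × 919.0 = 283.60 mGal
Free-air anomaly = 979089.86 − 979425.46 + (283.60) = -52.00 mGal
Bouguer slab correction = 0.04193 × 2.62 × 919.0 = 100.96 mGal
Simple Bouguer anomaly = -52.00 − (100.96) = -152.96 mGal
Complete Bouguer anomaly = -152.96 + 4.95 = -148.01 mGal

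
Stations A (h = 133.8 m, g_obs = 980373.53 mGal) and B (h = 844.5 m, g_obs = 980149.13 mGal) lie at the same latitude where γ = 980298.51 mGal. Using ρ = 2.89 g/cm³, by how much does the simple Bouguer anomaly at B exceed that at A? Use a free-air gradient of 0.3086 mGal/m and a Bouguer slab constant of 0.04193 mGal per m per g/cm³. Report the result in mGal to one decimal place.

Δg_SB(A) = 980373.53 − 980298.51 + 0.3086×133.8 − 0.04193×2.89×133.8 = 100.10 mGal
Δg_SB(B) = 980149.13 − 980298.51 + 0.3086×844.5 − 0.04193×2.89×844.5 = 8.90 mGal
Difference = 8.90 − (100.10) = -91.20 mGal

-91.2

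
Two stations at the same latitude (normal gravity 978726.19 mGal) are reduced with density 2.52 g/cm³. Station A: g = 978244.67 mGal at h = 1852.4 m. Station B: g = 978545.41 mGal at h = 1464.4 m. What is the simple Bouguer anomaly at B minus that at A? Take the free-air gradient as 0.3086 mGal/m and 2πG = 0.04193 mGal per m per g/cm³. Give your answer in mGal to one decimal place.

Δg_SB(A) = 978244.67 − 978726.19 + 0.3086×1852.4 − 0.04193×2.52×1852.4 = -105.60 mGal
Δg_SB(B) = 978545.41 − 978726.19 + 0.3086×1464.4 − 0.04193×2.52×1464.4 = 116.40 mGal
Difference = 116.40 − (-105.60) = 222.00 mGal

222.0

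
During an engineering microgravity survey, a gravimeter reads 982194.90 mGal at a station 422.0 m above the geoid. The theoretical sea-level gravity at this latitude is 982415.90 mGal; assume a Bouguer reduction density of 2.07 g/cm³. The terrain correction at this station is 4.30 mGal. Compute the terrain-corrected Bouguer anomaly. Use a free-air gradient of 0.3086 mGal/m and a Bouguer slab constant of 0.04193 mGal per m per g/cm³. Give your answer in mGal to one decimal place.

Free-air correction = 0.3086 × 422.0 = 130.23 mGal
Free-air anomaly = 982194.90 − 982415.90 + (130.23) = -90.77 mGal
Bouguer slab correction = 0.04193 × 2.07 × 422.0 = 36.63 mGal
Simple Bouguer anomaly = -90.77 − (36.63) = -127.40 mGal
Complete Bouguer anomaly = -127.40 + 4.30 = -123.10 mGal

-123.1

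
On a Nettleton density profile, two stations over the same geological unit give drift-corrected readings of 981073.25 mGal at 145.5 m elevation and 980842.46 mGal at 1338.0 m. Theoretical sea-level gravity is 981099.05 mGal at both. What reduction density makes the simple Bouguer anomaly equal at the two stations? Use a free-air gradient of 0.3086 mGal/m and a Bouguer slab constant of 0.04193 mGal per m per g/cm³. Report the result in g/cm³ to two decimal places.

Δg_obs = 980842.46 − 981073.25 = -230.79 mGal over Δh = 1338.0 − 145.5 = 1192.5 m
Equal Bouguer anomalies ⇒ Δg_obs + (0.3086 − 0.04193ρ)·Δh = 0
0.3086 − 0.04193ρ = −Δg_obs/Δh = 0.19353
ρ = (0.3086 − 0.19353) / 0.04193 = 2.74 g/cm³

2.74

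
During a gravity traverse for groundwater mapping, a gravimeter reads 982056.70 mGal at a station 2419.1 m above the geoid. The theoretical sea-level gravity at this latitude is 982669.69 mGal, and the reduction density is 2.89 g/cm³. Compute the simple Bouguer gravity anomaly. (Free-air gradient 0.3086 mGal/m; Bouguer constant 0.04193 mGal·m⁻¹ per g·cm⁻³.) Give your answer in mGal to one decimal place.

Free-air correction = 0.3086 × 2419.1 = 746.53 mGal
Free-air anomaly = 982056.70 − 982669.69 + (746.53) = 133.54 mGal
Bouguer slab correction = 0.04193 × 2.89 × 2419.1 = 293.14 mGal
Simple Bouguer anomaly = 133.54 − (293.14) = -159.60 mGal

-159.6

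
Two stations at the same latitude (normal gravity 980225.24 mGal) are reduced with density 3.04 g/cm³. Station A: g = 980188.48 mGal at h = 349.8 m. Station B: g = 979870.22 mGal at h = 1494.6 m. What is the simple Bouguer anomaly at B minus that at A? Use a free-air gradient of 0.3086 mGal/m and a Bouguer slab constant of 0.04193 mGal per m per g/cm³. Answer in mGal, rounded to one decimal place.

Δg_SB(A) = 980188.48 − 980225.24 + 0.3086×349.8 − 0.04193×3.04×349.8 = 26.60 mGal
Δg_SB(B) = 979870.22 − 980225.24 + 0.3086×1494.6 − 0.04193×3.04×1494.6 = -84.30 mGal
Difference = -84.30 − (26.60) = -110.90 mGal

-110.9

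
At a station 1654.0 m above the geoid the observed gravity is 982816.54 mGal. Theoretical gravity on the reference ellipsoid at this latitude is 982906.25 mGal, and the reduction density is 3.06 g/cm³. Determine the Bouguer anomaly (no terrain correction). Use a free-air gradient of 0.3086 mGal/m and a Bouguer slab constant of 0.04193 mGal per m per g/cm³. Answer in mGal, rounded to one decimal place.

Free-air correction = 0.3086 × 1654.0 = 510.42 mGal
Free-air anomaly = 982816.54 − 982906.25 + (510.42) = 420.71 mGal
Bouguer slab correction = 0.04193 × 3.06 × 1654.0 = 212.22 mGal
Simple Bouguer anomaly = 420.71 − (212.22) = 208.49 mGal

208.5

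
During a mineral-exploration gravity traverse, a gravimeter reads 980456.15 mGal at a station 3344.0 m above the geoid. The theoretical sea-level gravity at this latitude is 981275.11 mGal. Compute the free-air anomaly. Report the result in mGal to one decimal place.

Free-air correction = 0.3086 × 3344.0 = 1031.96 mGal
Free-air anomaly = 980456.15 − 981275.11 + (1031.96) = 213.00 mGal

213.0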